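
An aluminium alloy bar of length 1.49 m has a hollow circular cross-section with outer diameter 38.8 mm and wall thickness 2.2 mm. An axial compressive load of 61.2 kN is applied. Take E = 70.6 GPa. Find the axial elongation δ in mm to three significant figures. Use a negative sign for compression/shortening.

A = 253 mm².
δ_mech = NL/(AE) = -61200·1490/(253·70600) = -5.106 mm.

-5.11 mm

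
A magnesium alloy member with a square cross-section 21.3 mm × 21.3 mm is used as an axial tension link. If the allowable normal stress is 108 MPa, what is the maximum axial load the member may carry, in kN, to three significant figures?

A = 453.7 mm².
P_max = σ_allow · A = 108 · 453.7 = 49000 N = 49 kN.

49.0 kN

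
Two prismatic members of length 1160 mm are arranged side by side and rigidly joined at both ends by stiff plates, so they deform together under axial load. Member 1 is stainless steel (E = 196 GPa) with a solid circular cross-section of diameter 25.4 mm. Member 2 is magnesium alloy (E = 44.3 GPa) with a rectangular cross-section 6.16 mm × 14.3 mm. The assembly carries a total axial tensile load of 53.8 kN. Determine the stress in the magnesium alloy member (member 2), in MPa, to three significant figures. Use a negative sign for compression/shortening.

23.1 MPa

A_1 = 506.7 mm².
A_2 = 88.09 mm².
Equal strain + equilibrium ⇒ each member carries load in proportion to AE: A₁E₁ = 99310000 N, A₂E₂ = 3902000 N, ΣAE = 103200000 N.
σ₂ = P·E₂/ΣAE = 53800·44300/103200000 = 23.09 MPa.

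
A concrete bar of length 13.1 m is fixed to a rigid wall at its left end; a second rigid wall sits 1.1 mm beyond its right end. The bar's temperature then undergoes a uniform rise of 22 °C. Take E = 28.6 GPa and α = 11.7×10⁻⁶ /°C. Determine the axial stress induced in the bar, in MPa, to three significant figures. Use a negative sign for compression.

Free thermal expansion αLΔT = 11.7e-6 · 13100 · 22 = 3.372 mm.
The walls engage after the gap closes; constrained expansion = 3.372 − 1.1 = 2.272 mm.
The walls impose strain ε = −(2.272)/13100 = -1.7343e-04; σ = Eε = 28600 · -1.7343e-04 = -4.96 MPa.

-4.96 MPa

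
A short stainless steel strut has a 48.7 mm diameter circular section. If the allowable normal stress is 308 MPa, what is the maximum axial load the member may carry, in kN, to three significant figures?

A = 1863 mm².
P_max = σ_allow · A = 308 · 1863 = 573700 N = 573.7 kN.

574 kN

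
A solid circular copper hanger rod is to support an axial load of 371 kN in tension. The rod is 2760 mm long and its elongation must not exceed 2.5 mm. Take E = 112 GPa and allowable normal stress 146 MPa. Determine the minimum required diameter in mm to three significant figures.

Required area A ≥ P/σ_allow = 371000/146 = 2541 mm².
For a solid circular section, d ≥ √(4A/π) = 56.88 mm.
Elongation limit: A ≥ PL/(Eδ_allow) = 371000·2760/(112000·2.5) = 3657 mm² ⇒ d ≥ 68.24 mm.
The elongation limit governs.

68.2 mm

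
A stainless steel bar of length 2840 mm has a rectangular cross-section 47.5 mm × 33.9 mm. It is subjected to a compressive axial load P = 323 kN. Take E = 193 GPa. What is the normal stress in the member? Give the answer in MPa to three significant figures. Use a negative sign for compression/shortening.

A = 1610 mm².
σ = N/A = -323000/1610 = -200.6 MPa.

-201 MPa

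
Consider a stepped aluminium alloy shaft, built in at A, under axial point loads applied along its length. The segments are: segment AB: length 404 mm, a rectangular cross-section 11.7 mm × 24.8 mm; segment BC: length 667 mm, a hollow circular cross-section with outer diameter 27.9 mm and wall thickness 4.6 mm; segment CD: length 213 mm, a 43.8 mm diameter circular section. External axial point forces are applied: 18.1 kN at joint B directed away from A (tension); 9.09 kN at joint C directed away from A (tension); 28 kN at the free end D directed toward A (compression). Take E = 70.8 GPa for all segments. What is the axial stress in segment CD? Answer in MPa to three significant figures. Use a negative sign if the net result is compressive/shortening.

-18.6 MPa

Internal axial forces (sectioning from the free end, tension +): N_CD = -28 kN, N_BC = -18.91 kN, N_AB = -0.81 kN.
A_CD = 1507 mm².
σ_CD = N_CD/A_CD = -28000/1507 = -18.58 MPa.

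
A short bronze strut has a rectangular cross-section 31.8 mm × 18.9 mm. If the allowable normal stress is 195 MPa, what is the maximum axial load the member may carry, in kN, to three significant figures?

117 kN

A = 601 mm².
P_max = σ_allow · A = 195 · 601 = 117200 N = 117.2 kN.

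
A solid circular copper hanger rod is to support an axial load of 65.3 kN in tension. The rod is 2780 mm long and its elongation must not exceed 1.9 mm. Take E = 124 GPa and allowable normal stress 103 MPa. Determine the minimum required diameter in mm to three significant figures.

Required area A ≥ P/σ_allow = 65300/103 = 634 mm².
For a solid circular section, d ≥ √(4A/π) = 28.41 mm.
Elongation limit: A ≥ PL/(Eδ_allow) = 65300·2780/(124000·1.9) = 770.5 mm² ⇒ d ≥ 31.32 mm.
The elongation limit governs.

31.3 mm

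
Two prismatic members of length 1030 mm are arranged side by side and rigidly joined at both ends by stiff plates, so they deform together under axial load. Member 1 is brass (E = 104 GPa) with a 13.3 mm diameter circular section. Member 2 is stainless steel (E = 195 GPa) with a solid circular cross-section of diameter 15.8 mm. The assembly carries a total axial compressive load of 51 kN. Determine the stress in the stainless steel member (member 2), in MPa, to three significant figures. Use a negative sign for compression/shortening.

A_1 = 138.9 mm².
A_2 = 196.1 mm².
Equal strain + equilibrium ⇒ each member carries load in proportion to AE: A₁E₁ = 14450000 N, A₂E₂ = 38230000 N, ΣAE = 52680000 N.
σ₂ = P·E₂/ΣAE = -51000·195000/52680000 = -188.8 MPa.

-189 MPa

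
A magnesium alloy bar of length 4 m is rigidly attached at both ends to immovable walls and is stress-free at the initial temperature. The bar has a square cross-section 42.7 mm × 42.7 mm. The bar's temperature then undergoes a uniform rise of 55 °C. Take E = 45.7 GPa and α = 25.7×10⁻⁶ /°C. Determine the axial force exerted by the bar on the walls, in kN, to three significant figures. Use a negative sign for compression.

-118 kN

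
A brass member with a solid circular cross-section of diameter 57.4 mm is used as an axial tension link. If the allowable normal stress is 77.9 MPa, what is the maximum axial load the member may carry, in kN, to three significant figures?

A = 2588 mm².
P_max = σ_allow · A = 77.9 · 2588 = 201600 N = 201.6 kN.

202 kN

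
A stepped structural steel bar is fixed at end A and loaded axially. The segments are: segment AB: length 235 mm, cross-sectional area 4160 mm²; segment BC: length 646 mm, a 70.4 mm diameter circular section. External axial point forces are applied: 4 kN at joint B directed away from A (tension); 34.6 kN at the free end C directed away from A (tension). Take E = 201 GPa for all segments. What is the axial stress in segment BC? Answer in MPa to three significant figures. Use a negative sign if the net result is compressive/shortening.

8.89 MPa

Internal axial forces (sectioning from the free end, tension +): N_BC = 34.6 kN, N_AB = 38.6 kN.
A_BC = 3893 mm².
σ_BC = N_BC/A_BC = 34600/3893 = 8.889 MPa.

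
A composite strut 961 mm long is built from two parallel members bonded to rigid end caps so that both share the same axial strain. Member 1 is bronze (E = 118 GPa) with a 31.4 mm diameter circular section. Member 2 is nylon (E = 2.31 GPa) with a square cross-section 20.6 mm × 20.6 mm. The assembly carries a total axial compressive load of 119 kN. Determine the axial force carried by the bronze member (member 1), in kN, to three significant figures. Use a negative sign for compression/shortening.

A_1 = 774.4 mm².
A_2 = 424.4 mm².
Equal strain + equilibrium ⇒ each member carries load in proportion to AE: A₁E₁ = 91380000 N, A₂E₂ = 980300 N, ΣAE = 92360000 N.
F₁ = P·A₁E₁/ΣAE = -119000·91380000/92360000 = -117700 N.

-118 kN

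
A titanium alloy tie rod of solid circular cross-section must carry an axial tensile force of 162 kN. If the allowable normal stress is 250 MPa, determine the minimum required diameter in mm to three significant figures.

Required area A ≥ P/σ_allow = 162000/250 = 648 mm².
For a solid circular section, d ≥ √(4A/π) = 28.72 mm.

28.7 mm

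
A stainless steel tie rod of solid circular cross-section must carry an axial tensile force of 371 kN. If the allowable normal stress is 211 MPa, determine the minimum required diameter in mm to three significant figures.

47.3 mm

Required area A ≥ P/σ_allow = 371000/211 = 1758 mm².
For a solid circular section, d ≥ √(4A/π) = 47.32 mm.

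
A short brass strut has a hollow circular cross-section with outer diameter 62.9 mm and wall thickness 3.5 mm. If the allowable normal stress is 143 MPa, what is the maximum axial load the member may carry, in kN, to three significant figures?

A = 653.1 mm².
P_max = σ_allow · A = 143 · 653.1 = 93400 N = 93.4 kN.

93.4 kN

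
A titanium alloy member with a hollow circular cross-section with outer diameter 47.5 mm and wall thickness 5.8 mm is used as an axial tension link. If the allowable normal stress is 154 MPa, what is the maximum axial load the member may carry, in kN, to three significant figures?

A = 759.8 mm².
P_max = σ_allow · A = 154 · 759.8 = 117000 N = 117 kN.

117 kN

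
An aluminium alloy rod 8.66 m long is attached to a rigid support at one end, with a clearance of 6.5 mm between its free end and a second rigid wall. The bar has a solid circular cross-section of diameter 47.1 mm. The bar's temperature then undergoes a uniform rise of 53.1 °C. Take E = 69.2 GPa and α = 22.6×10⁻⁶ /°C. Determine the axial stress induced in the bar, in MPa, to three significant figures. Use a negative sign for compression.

-31.1 MPa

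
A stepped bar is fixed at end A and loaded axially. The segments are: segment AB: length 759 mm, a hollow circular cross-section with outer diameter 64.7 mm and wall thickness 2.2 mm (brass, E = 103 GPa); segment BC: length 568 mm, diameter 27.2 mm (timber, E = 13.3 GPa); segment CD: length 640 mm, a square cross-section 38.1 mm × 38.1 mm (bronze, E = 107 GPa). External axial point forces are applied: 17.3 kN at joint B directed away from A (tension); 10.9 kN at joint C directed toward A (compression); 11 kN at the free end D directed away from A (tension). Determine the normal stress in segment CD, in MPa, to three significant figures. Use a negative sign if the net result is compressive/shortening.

Internal axial forces (sectioning from the free end, tension +): N_CD = 11 kN, N_BC = 0.1 kN, N_AB = 17.4 kN.
A_CD = 1452 mm².
σ_CD = N_CD/A_CD = 11000/1452 = 7.578 MPa.

7.58 MPa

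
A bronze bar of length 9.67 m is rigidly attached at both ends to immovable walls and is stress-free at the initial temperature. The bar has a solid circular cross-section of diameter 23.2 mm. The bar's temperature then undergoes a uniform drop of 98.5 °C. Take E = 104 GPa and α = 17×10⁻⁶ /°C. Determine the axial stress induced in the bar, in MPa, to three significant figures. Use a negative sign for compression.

Free thermal expansion αLΔT = 17e-6 · 9670 · -98.5 = -16.19 mm.
The walls impose strain ε = −(-16.19)/9670 = 1.6745e-03; σ = Eε = 104000 · 1.6745e-03 = 174.1 MPa.

174 MPa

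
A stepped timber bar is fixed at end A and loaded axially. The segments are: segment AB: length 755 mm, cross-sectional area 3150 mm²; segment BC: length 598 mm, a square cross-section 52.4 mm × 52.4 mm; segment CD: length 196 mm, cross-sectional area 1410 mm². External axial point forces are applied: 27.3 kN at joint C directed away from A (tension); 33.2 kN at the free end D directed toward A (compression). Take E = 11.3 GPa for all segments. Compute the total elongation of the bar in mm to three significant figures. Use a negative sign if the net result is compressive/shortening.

Internal axial forces (sectioning from the free end, tension +): N_CD = -33.2 kN, N_BC = -5.9 kN, N_AB = -5.9 kN.
A_BC = 2746 mm².
δ_AB = -5900·755/(3150·11300) = -0.1251 mm
δ_BC = -5900·598/(2746·11300) = -0.1137 mm
δ_CD = -33200·196/(1410·11300) = -0.4084 mm
δ = Σδ_i = -0.6473 mm.

-0.647 mm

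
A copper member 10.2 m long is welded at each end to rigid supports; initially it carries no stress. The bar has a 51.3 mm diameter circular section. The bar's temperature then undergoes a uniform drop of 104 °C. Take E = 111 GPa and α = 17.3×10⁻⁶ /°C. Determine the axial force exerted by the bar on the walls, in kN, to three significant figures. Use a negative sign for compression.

Free thermal expansion αLΔT = 17.3e-6 · 10200 · -104 = -18.35 mm.
The walls impose strain ε = −(-18.35)/10200 = 1.7992e-03; σ = Eε = 111000 · 1.7992e-03 = 199.7 MPa.
Wall reaction R = σ·A = 199.7·2067 = 412800 N = 412.8 kN.

413 kN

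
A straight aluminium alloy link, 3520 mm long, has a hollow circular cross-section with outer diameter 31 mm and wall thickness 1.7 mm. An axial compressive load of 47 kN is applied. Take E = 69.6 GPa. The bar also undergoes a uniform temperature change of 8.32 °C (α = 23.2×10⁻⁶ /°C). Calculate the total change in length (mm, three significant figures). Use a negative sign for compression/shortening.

A = 156.5 mm².
δ_mech = NL/(AE) = -47000·3520/(156.5·69600) = -15.19 mm.
δ_thermal = αLΔT = 23.2e-6·3520·8.32 = 0.6794 mm.
δ = δ_mech + δ_thermal = -14.51 mm.

-14.5 mm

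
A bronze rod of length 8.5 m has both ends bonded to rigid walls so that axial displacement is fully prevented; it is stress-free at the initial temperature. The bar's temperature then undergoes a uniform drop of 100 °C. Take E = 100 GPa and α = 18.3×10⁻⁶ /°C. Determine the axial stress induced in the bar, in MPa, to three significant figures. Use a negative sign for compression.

Free thermal expansion αLΔT = 18.3e-6 · 8500 · -100 = -15.55 mm.
The walls impose strain ε = −(-15.55)/8500 = 1.8300e-03; σ = Eε = 100000 · 1.8300e-03 = 183 MPa.

183 MPa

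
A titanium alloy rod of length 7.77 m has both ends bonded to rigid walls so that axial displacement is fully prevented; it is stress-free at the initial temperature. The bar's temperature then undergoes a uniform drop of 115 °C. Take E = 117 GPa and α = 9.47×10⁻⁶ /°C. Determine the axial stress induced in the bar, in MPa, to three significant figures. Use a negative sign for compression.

127 MPa

Free thermal expansion αLΔT = 9.47e-6 · 7770 · -115 = -8.462 mm.
The walls impose strain ε = −(-8.462)/7770 = 1.0890e-03; σ = Eε = 117000 · 1.0890e-03 = 127.4 MPa.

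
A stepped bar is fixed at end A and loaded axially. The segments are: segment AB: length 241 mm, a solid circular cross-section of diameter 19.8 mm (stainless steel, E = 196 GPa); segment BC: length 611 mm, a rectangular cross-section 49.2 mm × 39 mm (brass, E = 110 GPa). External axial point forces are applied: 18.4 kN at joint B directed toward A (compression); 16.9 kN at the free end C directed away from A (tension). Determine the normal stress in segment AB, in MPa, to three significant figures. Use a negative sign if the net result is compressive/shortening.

-4.87 MPa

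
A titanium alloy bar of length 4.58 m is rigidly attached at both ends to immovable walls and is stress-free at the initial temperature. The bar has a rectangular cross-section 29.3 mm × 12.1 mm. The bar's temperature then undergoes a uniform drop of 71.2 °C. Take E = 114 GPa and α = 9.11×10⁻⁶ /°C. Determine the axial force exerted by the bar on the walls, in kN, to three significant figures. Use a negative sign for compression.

Free thermal expansion αLΔT = 9.11e-6 · 4580 · -71.2 = -2.971 mm.
The walls impose strain ε = −(-2.971)/4580 = 6.4863e-04; σ = Eε = 114000 · 6.4863e-04 = 73.94 MPa.
Wall reaction R = σ·A = 73.94·354.5 = 26220 N = 26.22 kN.

26.2 kN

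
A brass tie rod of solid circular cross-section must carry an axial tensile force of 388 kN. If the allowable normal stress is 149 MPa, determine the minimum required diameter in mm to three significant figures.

Required area A ≥ P/σ_allow = 388000/149 = 2604 mm².
For a solid circular section, d ≥ √(4A/π) = 57.58 mm.

57.6 mm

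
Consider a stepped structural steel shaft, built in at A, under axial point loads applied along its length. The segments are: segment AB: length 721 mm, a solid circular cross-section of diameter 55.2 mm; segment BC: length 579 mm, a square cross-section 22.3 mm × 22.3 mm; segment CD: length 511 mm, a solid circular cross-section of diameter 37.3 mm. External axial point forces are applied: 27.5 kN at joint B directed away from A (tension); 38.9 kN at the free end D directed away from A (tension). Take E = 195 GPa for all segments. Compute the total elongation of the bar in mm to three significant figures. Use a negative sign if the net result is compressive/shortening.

0.428 mm

Internal axial forces (sectioning from the free end, tension +): N_CD = 38.9 kN, N_BC = 38.9 kN, N_AB = 66.4 kN.
A_AB = 2393 mm².
A_BC = 497.3 mm².
A_CD = 1093 mm².
δ_AB = 66400·721/(2393·195000) = 0.1026 mm
δ_BC = 38900·579/(497.3·195000) = 0.2323 mm
δ_CD = 38900·511/(1093·195000) = 0.09329 mm
δ = Σδ_i = 0.4281 mm.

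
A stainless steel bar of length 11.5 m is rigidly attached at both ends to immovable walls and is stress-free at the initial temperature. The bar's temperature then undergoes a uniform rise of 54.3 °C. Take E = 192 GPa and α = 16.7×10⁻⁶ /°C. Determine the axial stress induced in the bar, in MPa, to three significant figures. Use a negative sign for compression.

Free thermal expansion αLΔT = 16.7e-6 · 11500 · 54.3 = 10.43 mm.
The walls impose strain ε = −(10.43)/11500 = -9.0681e-04; σ = Eε = 192000 · -9.0681e-04 = -174.1 MPa.

-174 MPa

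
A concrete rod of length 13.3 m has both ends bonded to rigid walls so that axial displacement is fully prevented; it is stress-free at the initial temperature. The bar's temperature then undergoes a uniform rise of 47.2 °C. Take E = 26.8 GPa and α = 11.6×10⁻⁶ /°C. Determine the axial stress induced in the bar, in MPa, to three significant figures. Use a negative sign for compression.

-14.7 MPa

Free thermal expansion αLΔT = 11.6e-6 · 13300 · 47.2 = 7.282 mm.
The walls impose strain ε = −(7.282)/13300 = -5.4752e-04; σ = Eε = 26800 · -5.4752e-04 = -14.67 MPa.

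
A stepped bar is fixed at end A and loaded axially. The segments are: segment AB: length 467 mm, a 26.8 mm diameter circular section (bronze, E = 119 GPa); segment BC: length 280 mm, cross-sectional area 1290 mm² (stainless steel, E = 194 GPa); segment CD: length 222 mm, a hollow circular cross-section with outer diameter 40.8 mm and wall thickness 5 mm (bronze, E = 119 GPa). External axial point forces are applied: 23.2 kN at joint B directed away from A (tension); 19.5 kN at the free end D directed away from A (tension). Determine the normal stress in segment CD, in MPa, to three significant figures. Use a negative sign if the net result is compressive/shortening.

34.7 MPa

Internal axial forces (sectioning from the free end, tension +): N_CD = 19.5 kN, N_BC = 19.5 kN, N_AB = 42.7 kN.
A_CD = 562.3 mm².
σ_CD = N_CD/A_CD = 19500/562.3 = 34.68 MPa.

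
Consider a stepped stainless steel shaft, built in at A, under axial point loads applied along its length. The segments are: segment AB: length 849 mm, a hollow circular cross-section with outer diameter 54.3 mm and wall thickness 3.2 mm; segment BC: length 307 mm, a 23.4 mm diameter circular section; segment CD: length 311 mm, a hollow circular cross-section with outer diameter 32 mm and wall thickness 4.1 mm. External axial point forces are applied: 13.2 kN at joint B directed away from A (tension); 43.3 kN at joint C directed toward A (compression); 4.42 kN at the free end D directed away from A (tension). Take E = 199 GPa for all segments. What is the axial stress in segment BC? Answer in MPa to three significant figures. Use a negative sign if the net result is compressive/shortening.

-90.4 MPa

Internal axial forces (sectioning from the free end, tension +): N_CD = 4.42 kN, N_BC = -38.88 kN, N_AB = -25.68 kN.
A_BC = 430.1 mm².
σ_BC = N_BC/A_BC = -38880/430.1 = -90.41 MPa.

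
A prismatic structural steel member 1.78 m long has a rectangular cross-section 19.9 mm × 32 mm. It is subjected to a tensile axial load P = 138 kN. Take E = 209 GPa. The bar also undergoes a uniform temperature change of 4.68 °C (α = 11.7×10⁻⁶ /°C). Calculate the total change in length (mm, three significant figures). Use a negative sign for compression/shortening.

A = 636.8 mm².
δ_mech = NL/(AE) = 138000·1780/(636.8·209000) = 1.846 mm.
δ_thermal = αLΔT = 11.7e-6·1780·4.68 = 0.09747 mm.
δ = δ_mech + δ_thermal = 1.943 mm.

1.94 mm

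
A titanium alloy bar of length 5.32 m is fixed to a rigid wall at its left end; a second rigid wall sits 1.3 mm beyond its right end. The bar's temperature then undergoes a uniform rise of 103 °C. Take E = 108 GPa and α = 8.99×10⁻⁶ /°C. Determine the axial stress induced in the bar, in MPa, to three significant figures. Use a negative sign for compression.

-73.6 MPa

Free thermal expansion αLΔT = 8.99e-6 · 5320 · 103 = 4.926 mm.
The walls engage after the gap closes; constrained expansion = 4.926 − 1.3 = 3.626 mm.
The walls impose strain ε = −(3.626)/5320 = -6.8161e-04; σ = Eε = 108000 · -6.8161e-04 = -73.61 MPa.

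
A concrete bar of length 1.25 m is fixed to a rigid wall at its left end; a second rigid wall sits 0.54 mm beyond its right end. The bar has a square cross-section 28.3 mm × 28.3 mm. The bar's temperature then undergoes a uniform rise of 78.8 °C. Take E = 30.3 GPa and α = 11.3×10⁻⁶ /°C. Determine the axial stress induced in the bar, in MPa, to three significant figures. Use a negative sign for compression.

Free thermal expansion αLΔT = 11.3e-6 · 1250 · 78.8 = 1.113 mm.
The walls engage after the gap closes; constrained expansion = 1.113 − 0.54 = 0.573 mm.
The walls impose strain ε = −(0.573)/1250 = -4.5844e-04; σ = Eε = 30300 · -4.5844e-04 = -13.89 MPa.

-13.9 MPa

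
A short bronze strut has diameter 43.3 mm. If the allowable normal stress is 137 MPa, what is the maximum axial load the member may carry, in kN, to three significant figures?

202 kN

A = 1473 mm².
P_max = σ_allow · A = 137 · 1473 = 201700 N = 201.7 kN.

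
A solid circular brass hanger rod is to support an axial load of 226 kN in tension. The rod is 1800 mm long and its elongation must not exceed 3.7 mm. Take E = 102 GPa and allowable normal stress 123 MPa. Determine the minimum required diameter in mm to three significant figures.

48.4 mm

Required area A ≥ P/σ_allow = 226000/123 = 1837 mm².
For a solid circular section, d ≥ √(4A/π) = 48.37 mm.
Elongation limit: A ≥ PL/(Eδ_allow) = 226000·1800/(102000·3.7) = 1078 mm² ⇒ d ≥ 37.05 mm.
The stress limit governs.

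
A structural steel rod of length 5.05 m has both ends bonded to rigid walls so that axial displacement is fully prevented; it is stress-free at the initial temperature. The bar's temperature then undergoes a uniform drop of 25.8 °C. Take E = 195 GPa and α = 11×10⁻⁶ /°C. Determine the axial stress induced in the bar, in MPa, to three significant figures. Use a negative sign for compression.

Free thermal expansion αLΔT = 11e-6 · 5050 · -25.8 = -1.433 mm.
The walls impose strain ε = −(-1.433)/5050 = 2.8380e-04; σ = Eε = 195000 · 2.8380e-04 = 55.34 MPa.

55.3 MPa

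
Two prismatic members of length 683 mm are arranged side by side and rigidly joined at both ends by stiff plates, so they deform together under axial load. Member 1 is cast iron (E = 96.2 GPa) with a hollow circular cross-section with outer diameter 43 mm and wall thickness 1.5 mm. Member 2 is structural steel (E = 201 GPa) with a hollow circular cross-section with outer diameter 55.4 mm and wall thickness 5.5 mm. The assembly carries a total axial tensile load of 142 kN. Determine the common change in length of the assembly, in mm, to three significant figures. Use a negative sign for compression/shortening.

A_1 = 195.6 mm².
A_2 = 862.2 mm².
Equal strain + equilibrium ⇒ each member carries load in proportion to AE: A₁E₁ = 18810000 N, A₂E₂ = 173300000 N, ΣAE = 192100000 N.
δ = PL/ΣAE = 142000·683/192100000 = 0.5048 mm.

0.505 mm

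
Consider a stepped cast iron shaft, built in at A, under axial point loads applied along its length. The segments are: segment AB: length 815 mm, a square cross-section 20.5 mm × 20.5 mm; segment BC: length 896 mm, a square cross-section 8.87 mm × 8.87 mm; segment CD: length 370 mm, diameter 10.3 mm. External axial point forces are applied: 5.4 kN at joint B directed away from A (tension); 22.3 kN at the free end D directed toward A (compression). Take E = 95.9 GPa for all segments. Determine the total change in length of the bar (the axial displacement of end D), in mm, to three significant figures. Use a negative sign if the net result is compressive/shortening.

-4.02 mm

Internal axial forces (sectioning from the free end, tension +): N_CD = -22.3 kN, N_BC = -22.3 kN, N_AB = -16.9 kN.
A_AB = 420.2 mm².
A_BC = 78.68 mm².
A_CD = 83.32 mm².
δ_AB = -16900·815/(420.2·95900) = -0.3418 mm
δ_BC = -22300·896/(78.68·95900) = -2.648 mm
δ_CD = -22300·370/(83.32·95900) = -1.033 mm
δ = Σδ_i = -4.023 mm.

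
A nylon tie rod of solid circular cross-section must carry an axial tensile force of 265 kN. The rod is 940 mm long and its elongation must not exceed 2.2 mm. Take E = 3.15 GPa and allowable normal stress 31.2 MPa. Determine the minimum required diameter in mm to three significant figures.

214 mm

Required area A ≥ P/σ_allow = 265000/31.2 = 8494 mm².
For a solid circular section, d ≥ √(4A/π) = 104 mm.
Elongation limit: A ≥ PL/(Eδ_allow) = 265000·940/(3150·2.2) = 35950 mm² ⇒ d ≥ 213.9 mm.
The elongation limit governs.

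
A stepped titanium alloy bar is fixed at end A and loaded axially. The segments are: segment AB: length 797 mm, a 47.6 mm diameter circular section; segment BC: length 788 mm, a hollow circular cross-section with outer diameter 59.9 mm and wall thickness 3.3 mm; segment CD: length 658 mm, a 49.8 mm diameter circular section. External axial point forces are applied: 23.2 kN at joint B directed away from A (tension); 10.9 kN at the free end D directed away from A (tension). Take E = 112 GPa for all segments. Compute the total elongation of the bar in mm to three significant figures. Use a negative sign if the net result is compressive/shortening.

Internal axial forces (sectioning from the free end, tension +): N_CD = 10.9 kN, N_BC = 10.9 kN, N_AB = 34.1 kN.
A_AB = 1780 mm².
A_BC = 586.8 mm².
A_CD = 1948 mm².
δ_AB = 34100·797/(1780·112000) = 0.1364 mm
δ_BC = 10900·788/(586.8·112000) = 0.1307 mm
δ_CD = 10900·658/(1948·112000) = 0.03288 mm
δ = Σδ_i = 0.2999 mm.

0.300 mm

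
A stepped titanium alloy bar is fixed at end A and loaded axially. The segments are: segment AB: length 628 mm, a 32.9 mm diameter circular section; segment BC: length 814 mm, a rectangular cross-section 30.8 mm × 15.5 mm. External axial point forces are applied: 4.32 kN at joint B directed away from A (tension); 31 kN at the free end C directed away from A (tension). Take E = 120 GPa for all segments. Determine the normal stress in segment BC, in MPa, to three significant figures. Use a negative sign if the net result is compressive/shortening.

Internal axial forces (sectioning from the free end, tension +): N_BC = 31 kN, N_AB = 35.32 kN.
A_BC = 477.4 mm².
σ_BC = N_BC/A_BC = 31000/477.4 = 64.94 MPa.

64.9 MPa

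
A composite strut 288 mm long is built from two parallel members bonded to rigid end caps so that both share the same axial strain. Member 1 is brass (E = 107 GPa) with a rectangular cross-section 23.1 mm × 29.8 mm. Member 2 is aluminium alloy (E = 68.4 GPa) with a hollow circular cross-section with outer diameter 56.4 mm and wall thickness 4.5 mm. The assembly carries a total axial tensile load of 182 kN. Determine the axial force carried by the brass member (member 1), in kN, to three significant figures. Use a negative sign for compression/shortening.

108 kN

A_1 = 688.4 mm².
A_2 = 733.7 mm².
Equal strain + equilibrium ⇒ each member carries load in proportion to AE: A₁E₁ = 73660000 N, A₂E₂ = 50190000 N, ΣAE = 123800000 N.
F₁ = P·A₁E₁/ΣAE = 182000·73660000/123800000 = 108200 N.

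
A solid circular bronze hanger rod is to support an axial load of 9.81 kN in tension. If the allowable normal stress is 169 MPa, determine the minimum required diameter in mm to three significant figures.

8.60 mm

Required area A ≥ P/σ_allow = 9810/169 = 58.05 mm².
For a solid circular section, d ≥ √(4A/π) = 8.597 mm.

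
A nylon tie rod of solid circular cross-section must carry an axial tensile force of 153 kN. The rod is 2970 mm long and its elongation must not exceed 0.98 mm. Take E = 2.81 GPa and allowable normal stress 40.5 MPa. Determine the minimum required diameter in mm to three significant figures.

Required area A ≥ P/σ_allow = 153000/40.5 = 3778 mm².
For a solid circular section, d ≥ √(4A/π) = 69.35 mm.
Elongation limit: A ≥ PL/(Eδ_allow) = 153000·2970/(2810·0.98) = 165000 mm² ⇒ d ≥ 458.4 mm.
The elongation limit governs.

458 mm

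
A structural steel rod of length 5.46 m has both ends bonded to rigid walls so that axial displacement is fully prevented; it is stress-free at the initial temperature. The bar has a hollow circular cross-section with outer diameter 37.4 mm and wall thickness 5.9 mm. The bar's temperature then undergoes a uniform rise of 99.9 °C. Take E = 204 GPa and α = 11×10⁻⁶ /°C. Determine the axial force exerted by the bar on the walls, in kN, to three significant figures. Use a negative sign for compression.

-131 kN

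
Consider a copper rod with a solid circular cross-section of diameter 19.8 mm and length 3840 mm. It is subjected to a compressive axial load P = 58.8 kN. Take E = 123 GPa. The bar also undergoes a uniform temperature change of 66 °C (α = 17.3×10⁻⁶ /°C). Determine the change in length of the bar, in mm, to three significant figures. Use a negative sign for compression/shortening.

A = 307.9 mm².
δ_mech = NL/(AE) = -58800·3840/(307.9·123000) = -5.962 mm.
δ_thermal = αLΔT = 17.3e-6·3840·66 = 4.385 mm.
δ = δ_mech + δ_thermal = -1.577 mm.

-1.58 mm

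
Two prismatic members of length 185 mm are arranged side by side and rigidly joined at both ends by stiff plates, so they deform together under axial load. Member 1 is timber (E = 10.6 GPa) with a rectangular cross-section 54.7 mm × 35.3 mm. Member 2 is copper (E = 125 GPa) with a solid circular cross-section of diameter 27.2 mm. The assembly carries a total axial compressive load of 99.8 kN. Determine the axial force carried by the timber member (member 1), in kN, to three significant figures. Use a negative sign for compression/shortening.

-21.9 kN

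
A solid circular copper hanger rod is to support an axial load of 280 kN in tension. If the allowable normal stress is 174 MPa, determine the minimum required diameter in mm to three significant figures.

Required area A ≥ P/σ_allow = 280000/174 = 1609 mm².
For a solid circular section, d ≥ √(4A/π) = 45.26 mm.

45.3 mm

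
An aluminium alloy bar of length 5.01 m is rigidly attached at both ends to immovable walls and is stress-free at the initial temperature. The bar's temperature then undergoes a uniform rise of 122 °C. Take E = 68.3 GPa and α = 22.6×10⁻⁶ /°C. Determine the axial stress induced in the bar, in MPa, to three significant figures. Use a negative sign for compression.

-188 MPa

Free thermal expansion αLΔT = 22.6e-6 · 5010 · 122 = 13.81 mm.
The walls impose strain ε = −(13.81)/5010 = -2.7572e-03; σ = Eε = 68300 · -2.7572e-03 = -188.3 MPa.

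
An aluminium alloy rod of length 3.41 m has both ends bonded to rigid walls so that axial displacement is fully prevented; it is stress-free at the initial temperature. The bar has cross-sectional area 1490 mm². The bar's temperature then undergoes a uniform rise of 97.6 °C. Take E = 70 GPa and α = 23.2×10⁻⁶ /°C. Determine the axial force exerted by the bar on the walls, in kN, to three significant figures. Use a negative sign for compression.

Free thermal expansion αLΔT = 23.2e-6 · 3410 · 97.6 = 7.721 mm.
The walls impose strain ε = −(7.721)/3410 = -2.2643e-03; σ = Eε = 70000 · -2.2643e-03 = -158.5 MPa.
Wall reaction R = σ·A = -158.5·1490 = -236200 N = -236.2 kN.

-236 kN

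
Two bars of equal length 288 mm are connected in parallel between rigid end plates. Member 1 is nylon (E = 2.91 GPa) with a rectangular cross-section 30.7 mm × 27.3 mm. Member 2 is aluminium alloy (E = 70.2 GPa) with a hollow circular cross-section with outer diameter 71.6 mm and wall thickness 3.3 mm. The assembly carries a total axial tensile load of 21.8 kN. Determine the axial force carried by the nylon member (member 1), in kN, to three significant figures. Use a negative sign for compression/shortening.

A_1 = 838.1 mm².
A_2 = 708.1 mm².
Equal strain + equilibrium ⇒ each member carries load in proportion to AE: A₁E₁ = 2439000 N, A₂E₂ = 49710000 N, ΣAE = 52150000 N.
F₁ = P·A₁E₁/ΣAE = 21800·2439000/52150000 = 1020 N.

1.02 kN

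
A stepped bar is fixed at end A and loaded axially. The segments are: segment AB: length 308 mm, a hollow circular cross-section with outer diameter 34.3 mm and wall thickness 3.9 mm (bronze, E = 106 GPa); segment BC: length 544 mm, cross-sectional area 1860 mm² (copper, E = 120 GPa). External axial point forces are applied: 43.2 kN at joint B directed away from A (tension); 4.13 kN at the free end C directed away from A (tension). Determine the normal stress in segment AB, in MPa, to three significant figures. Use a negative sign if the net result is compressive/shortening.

Internal axial forces (sectioning from the free end, tension +): N_BC = 4.13 kN, N_AB = 47.33 kN.
A_AB = 372.5 mm².
σ_AB = N_AB/A_AB = 47330/372.5 = 127.1 MPa.

127 MPa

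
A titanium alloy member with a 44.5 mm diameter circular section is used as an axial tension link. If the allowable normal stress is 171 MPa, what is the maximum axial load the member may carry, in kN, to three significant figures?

266 kN

A = 1555 mm².
P_max = σ_allow · A = 171 · 1555 = 266000 N = 266 kN.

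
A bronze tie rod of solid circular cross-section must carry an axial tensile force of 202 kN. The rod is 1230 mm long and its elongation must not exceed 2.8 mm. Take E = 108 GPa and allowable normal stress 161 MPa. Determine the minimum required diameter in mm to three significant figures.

40.0 mm

Required area A ≥ P/σ_allow = 202000/161 = 1255 mm².
For a solid circular section, d ≥ √(4A/π) = 39.97 mm.
Elongation limit: A ≥ PL/(Eδ_allow) = 202000·1230/(108000·2.8) = 821.6 mm² ⇒ d ≥ 32.34 mm.
The stress limit governs.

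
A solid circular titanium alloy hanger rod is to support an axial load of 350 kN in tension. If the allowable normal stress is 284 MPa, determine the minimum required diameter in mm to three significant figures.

Required area A ≥ P/σ_allow = 350000/284 = 1232 mm².
For a solid circular section, d ≥ √(4A/π) = 39.61 mm.

39.6 mm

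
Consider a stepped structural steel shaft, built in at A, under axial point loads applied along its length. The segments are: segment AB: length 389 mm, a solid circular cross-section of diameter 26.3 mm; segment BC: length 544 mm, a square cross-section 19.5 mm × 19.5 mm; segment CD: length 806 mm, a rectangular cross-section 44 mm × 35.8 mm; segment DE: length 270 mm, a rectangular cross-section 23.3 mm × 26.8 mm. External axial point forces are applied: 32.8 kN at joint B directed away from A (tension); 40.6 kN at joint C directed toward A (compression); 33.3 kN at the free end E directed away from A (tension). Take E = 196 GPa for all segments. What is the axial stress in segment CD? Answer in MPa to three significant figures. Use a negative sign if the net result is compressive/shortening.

Internal axial forces (sectioning from the free end, tension +): N_DE = 33.3 kN, N_CD = 33.3 kN, N_BC = -7.3 kN, N_AB = 25.5 kN.
A_CD = 1575 mm².
σ_CD = N_CD/A_CD = 33300/1575 = 21.14 MPa.

21.1 MPa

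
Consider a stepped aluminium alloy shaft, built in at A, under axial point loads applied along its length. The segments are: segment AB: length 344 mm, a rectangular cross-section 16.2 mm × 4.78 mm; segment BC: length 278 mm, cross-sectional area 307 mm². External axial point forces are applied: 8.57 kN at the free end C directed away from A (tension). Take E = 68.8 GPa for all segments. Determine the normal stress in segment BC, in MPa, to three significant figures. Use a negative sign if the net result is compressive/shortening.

27.9 MPa

Internal axial forces (sectioning from the free end, tension +): N_BC = 8.57 kN, N_AB = 8.57 kN.
σ_BC = N_BC/A_BC = 8570/307 = 27.92 MPa.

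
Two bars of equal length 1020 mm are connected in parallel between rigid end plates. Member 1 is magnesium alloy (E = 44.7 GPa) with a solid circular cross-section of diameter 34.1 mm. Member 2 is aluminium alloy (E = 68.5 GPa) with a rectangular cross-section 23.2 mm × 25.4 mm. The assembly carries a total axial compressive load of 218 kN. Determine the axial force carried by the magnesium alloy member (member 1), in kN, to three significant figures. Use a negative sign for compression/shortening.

A_1 = 913.3 mm².
A_2 = 589.3 mm².
Equal strain + equilibrium ⇒ each member carries load in proportion to AE: A₁E₁ = 40820000 N, A₂E₂ = 40370000 N, ΣAE = 81190000 N.
F₁ = P·A₁E₁/ΣAE = -218000·40820000/81190000 = -109600 N.

-110 kN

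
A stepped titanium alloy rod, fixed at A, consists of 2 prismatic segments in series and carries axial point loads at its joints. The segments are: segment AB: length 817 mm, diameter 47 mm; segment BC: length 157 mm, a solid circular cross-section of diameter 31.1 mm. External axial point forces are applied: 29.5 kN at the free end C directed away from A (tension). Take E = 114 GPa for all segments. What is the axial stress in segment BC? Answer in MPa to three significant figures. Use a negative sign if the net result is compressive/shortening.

38.8 MPa

Internal axial forces (sectioning from the free end, tension +): N_BC = 29.5 kN, N_AB = 29.5 kN.
A_BC = 759.6 mm².
σ_BC = N_BC/A_BC = 29500/759.6 = 38.83 MPa.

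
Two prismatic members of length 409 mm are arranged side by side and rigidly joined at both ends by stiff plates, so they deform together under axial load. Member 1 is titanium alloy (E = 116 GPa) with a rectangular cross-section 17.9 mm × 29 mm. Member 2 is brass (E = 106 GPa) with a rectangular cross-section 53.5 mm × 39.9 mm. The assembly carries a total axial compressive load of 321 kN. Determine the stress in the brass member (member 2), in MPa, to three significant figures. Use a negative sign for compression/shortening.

A_1 = 519.1 mm².
A_2 = 2135 mm².
Equal strain + equilibrium ⇒ each member carries load in proportion to AE: A₁E₁ = 60220000 N, A₂E₂ = 226300000 N, ΣAE = 286500000 N.
σ₂ = P·E₂/ΣAE = -321000·106000/286500000 = -118.8 MPa.

-119 MPa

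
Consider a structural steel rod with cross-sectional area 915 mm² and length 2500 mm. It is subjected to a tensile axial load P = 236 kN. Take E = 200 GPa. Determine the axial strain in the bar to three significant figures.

σ = N/A = 257.9 MPa; ε = σ/E = 257.9/200000 = 1.290e-03.

0.00129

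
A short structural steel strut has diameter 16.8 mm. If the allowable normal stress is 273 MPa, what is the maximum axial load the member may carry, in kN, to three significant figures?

60.5 kN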